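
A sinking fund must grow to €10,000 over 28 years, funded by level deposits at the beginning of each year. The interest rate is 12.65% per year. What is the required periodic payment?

Level annuity due; solve FV = PMT × [((1+r)^n − 1)/r] × (1+r) for PMT.
Periodic rate r = 0.1265 per year.
With n = 28: PMT = 10,000 / ([((1+r)^n − 1)/r] × (1+r)) = €41.46

€41.46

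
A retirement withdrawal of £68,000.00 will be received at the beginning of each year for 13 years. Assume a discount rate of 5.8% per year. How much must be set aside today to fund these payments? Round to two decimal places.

This is an annuity due: 13 payments of £68,000.00 at the beginning of each year.
Periodic rate r = 0.058 per year.
PV = PMT × [(1 − (1+r)^−n)/r] × (1+r) = 68,000 × [1 − (1+r)^−13] / r × (1+r) = £644,404.67

£644,404.67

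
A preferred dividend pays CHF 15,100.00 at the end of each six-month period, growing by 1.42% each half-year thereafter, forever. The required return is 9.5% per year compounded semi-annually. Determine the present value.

CHF 453,453.45

Periodic rate r = 0.095/2 per half-year.
Growing perpetuity (Gordon): PV = PMT₁ / (r − g) = 15,100 / (r − 0.0142) = CHF 453,453.45.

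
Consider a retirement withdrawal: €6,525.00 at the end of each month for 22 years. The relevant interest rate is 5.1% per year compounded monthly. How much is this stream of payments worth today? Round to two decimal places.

€1,034,169.52

This is an ordinary annuity: 264 payments of €6,525.00 at the end of each month.
Periodic rate r = 0.051/12 per month; n is counted in months.
PV = PMT × [(1 − (1+r)^−n)/r] = 6,525 × [1 − (1+r)^−264] / r = €1,034,169.52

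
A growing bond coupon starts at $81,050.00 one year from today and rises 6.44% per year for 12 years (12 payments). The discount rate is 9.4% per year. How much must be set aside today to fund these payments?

$767,968.78

Periodic rate r = 0.094 per year.
Growing ordinary annuity: PV = PMT₁ × [1 − ((1+g)/(1+r))^n] / (r − g) = 81,050 × [1 − ((1+0.0644)/(1+r))^12] / (r − 0.0644) = $767,968.78.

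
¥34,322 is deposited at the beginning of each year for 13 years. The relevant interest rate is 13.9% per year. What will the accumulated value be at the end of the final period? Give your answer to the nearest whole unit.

This is an annuity due: 13 deposits of ¥34,322 at the beginning of each year.
Periodic rate r = 0.139 per year.
FV = PMT × [((1+r)^n − 1)/r] × (1+r) = 34,322 × [(1+r)^13 − 1] / r × (1+r) = ¥1,245,936

¥1,245,936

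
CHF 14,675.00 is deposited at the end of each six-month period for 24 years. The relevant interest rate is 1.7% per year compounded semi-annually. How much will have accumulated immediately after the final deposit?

This is an ordinary annuity: 48 deposits of CHF 14,675.00 at the end of each six-month period.
Periodic rate r = 0.017/2 per half-year; n is counted in half-years.
FV = PMT × [((1+r)^n − 1)/r] = 14,675 × [(1+r)^48 − 1] / r = CHF 865,335.51

CHF 865,335.51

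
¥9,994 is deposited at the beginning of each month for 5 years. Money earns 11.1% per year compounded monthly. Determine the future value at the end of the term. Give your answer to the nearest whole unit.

This is an annuity due: 60 deposits of ¥9,994 at the beginning of each month.
Periodic rate r = 0.111/12 per month; n is counted in months.
FV = PMT × [((1+r)^n − 1)/r] × (1+r) = 9,994 × [(1+r)^60 − 1] / r × (1+r) = ¥804,192

¥804,192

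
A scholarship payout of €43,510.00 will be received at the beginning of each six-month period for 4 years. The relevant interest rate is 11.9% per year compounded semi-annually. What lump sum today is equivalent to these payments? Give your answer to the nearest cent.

This is an annuity due: 8 payments of €43,510.00 at the beginning of each six-month period.
Periodic rate r = 0.119/2 per half-year; n is counted in half-years.
PV = PMT × [(1 − (1+r)^−n)/r] × (1+r) = 43,510 × [1 − (1+r)^−8] / r × (1+r) = €286,831.66

€286,831.66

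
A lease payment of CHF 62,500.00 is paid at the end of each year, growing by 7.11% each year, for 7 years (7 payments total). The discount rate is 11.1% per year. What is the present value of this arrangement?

CHF 353,812.47

Periodic rate r = 0.111 per year.
Growing ordinary annuity: PV = PMT₁ × [1 − ((1+g)/(1+r))^n] / (r − g) = 62,500 × [1 − ((1+0.0711)/(1+r))^7] / (r − 0.0711) = CHF 353,812.47.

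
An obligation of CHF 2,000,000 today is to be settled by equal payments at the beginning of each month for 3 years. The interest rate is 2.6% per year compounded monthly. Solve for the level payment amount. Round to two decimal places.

CHF 57,685.53

Level annuity due; solve PV = PMT × [(1 − (1+r)^−n)/r] × (1+r) for PMT.
Periodic rate r = 0.026/12 per month; n is counted in months.
With n = 36: PMT = 2,000,000 / ([(1 − (1+r)^−n)/r] × (1+r)) = CHF 57,685.53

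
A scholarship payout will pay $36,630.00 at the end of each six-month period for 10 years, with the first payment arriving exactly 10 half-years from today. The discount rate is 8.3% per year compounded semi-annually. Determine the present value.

$340,708.96

Ordinary annuity of 20 payments, first payment at period 10.
Periodic rate r = 0.083/2 per half-year; n is counted in half-years.
The ordinary-annuity PV formula values the stream one period before the first payment (period 9); discount that back 9 periods:
PV₀ = 36,630 × [1 − (1+r)^−20] / r × (1+r)^−9 = $340,708.96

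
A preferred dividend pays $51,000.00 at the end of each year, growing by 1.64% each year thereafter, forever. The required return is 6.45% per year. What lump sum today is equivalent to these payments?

Periodic rate r = 0.0645 per year.
Growing perpetuity (Gordon): PV = PMT₁ / (r − g) = 51,000 / (r − 0.0164) = $1,060,291.06.

$1,060,291.06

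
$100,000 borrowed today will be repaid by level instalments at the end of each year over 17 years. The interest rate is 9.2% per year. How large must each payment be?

$11,855.41

Level ordinary annuity; solve PV = PMT × [(1 − (1+r)^−n)/r] for PMT.
Periodic rate r = 0.092 per year.
With n = 17: PMT = 100,000 / ([(1 − (1+r)^−n)/r]) = $11,855.41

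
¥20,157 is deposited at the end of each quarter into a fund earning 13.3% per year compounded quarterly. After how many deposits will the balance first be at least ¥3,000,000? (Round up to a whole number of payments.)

Periodic rate r = 0.133/4 per quarter; n is counted in quarters.
Ordinary annuity FV: 3,000,000 = 20,157 × [((1+r)^n − 1)/r].
(1+r)^n = 1 + 3,000,000 × r / 20,157, so n = ln(1 + 3,000,000·r/20,157) / ln(1+r) = 54.52.
Round up to a whole number of payments: n = 55.

55 payments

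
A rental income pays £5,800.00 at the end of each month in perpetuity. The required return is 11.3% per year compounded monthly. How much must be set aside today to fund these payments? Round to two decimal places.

Periodic rate r = 0.113/12 per month.
Level perpetuity: PV = PMT / r = 5,800 / (0.113/12) = £615,929.20.

£615,929.20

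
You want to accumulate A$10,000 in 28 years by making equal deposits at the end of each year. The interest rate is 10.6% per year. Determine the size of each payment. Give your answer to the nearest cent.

Level ordinary annuity; solve FV = PMT × [((1+r)^n − 1)/r] for PMT.
Periodic rate r = 0.106 per year.
With n = 28: PMT = 10,000 / ([((1+r)^n − 1)/r]) = A$67.12

A$67.12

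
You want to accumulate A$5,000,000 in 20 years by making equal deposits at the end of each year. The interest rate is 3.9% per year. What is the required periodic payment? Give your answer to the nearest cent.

A$169,658.33

Level ordinary annuity; solve FV = PMT × [((1+r)^n − 1)/r] for PMT.
Periodic rate r = 0.039 per year.
With n = 20: PMT = 5,000,000 / ([((1+r)^n − 1)/r]) = A$169,658.33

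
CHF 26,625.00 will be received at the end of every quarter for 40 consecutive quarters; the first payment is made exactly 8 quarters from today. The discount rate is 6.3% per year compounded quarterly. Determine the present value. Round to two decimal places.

Ordinary annuity of 40 payments, first payment at period 8.
Periodic rate r = 0.063/4 per quarter; n is counted in quarters.
The ordinary-annuity PV formula values the stream one period before the first payment (period 7); discount that back 7 periods:
PV₀ = 26,625 × [1 − (1+r)^−40] / r × (1+r)^−7 = CHF 704,295.79

CHF 704,295.79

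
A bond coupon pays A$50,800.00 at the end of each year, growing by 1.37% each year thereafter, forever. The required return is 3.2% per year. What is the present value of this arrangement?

A$2,775,956.28

Periodic rate r = 0.032 per year.
Growing perpetuity (Gordon): PV = PMT₁ / (r − g) = 50,800 / (r − 0.0137) = A$2,775,956.28.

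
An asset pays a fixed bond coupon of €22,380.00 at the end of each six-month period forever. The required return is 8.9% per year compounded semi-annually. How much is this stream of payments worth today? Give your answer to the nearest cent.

€502,921.35

Periodic rate r = 0.089/2 per half-year.
Level perpetuity: PV = PMT / r = 22,380 / (0.089/2) = €502,921.35.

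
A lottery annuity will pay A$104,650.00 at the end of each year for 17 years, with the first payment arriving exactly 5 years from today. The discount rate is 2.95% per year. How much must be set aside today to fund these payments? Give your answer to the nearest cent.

Ordinary annuity of 17 payments, first payment at period 5.
Periodic rate r = 0.0295 per year.
The ordinary-annuity PV formula values the stream one period before the first payment (period 4); discount that back 4 periods:
PV₀ = 104,650 × [1 − (1+r)^−17] / r × (1+r)^−4 = A$1,231,520.64

A$1,231,520.64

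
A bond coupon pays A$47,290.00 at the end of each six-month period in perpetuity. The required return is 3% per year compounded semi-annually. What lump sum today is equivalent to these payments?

A$3,152,666.67

Periodic rate r = 0.03/2 per half-year.
Level perpetuity: PV = PMT / r = 47,290 / (0.03/2) = A$3,152,666.67.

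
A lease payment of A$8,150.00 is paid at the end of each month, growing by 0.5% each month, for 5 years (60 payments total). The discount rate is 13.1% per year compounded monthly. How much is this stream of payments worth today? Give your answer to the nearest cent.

Periodic rate r = 0.131/12 per month; n is counted in months.
Growing ordinary annuity: PV = PMT₁ × [1 − ((1+g)/(1+r))^n] / (r − g) = 8,150 × [1 − ((1+0.005)/(1+r))^60] / (r − 0.005) = A$408,913.08.

A$408,913.08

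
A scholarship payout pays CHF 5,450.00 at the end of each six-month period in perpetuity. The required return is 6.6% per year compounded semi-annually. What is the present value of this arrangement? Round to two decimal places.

Periodic rate r = 0.066/2 per half-year.
Level perpetuity: PV = PMT / r = 5,450 / (0.066/2) = CHF 165,151.52.

CHF 165,151.52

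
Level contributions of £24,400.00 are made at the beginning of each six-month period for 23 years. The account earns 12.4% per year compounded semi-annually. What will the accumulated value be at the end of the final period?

This is an annuity due: 46 deposits of £24,400.00 at the beginning of each six-month period.
Periodic rate r = 0.124/2 per half-year; n is counted in half-years.
FV = PMT × [((1+r)^n − 1)/r] × (1+r) = 24,400 × [(1+r)^46 − 1] / r × (1+r) = £6,232,492.29

£6,232,492.29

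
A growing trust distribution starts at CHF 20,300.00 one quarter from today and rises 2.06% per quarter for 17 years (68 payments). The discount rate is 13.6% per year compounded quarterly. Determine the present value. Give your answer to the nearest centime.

Periodic rate r = 0.136/4 per quarter; n is counted in quarters.
Growing ordinary annuity: PV = PMT₁ × [1 − ((1+g)/(1+r))^n] / (r − g) = 20,300 × [1 − ((1+0.0206)/(1+r))^68] / (r − 0.0206) = CHF 890,942.09.

CHF 890,942.09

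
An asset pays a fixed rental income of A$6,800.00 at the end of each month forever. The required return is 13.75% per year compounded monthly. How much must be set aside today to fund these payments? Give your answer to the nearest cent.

Periodic rate r = 0.1375/12 per month.
Level perpetuity: PV = PMT / r = 6,800 / (0.1375/12) = A$593,454.55.

A$593,454.55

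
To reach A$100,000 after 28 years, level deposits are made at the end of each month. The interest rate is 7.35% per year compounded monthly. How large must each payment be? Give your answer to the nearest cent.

Level ordinary annuity; solve FV = PMT × [((1+r)^n − 1)/r] for PMT.
Periodic rate r = 0.0735/12 per month; n is counted in months.
With n = 336: PMT = 100,000 / ([((1+r)^n − 1)/r]) = A$90.32

A$90.32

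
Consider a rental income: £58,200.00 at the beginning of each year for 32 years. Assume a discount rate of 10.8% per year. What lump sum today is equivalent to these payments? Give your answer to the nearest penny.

£574,662.12

This is an annuity due: 32 payments of £58,200.00 at the beginning of each year.
Periodic rate r = 0.108 per year.
PV = PMT × [(1 − (1+r)^−n)/r] × (1+r) = 58,200 × [1 − (1+r)^−32] / r × (1+r) = £574,662.12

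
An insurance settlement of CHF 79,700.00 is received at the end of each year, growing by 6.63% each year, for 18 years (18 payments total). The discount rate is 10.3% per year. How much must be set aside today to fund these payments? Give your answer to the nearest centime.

CHF 990,628.13

Periodic rate r = 0.103 per year.
Growing ordinary annuity: PV = PMT₁ × [1 − ((1+g)/(1+r))^n] / (r − g) = 79,700 × [1 − ((1+0.0663)/(1+r))^18] / (r − 0.0663) = CHF 990,628.13.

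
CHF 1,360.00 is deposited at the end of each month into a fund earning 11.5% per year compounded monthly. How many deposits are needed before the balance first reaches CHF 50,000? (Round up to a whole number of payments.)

Periodic rate r = 0.115/12 per month; n is counted in months.
Ordinary annuity FV: 50,000 = 1,360 × [((1+r)^n − 1)/r].
(1+r)^n = 1 + 50,000 × r / 1,360, so n = ln(1 + 50,000·r/1,360) / ln(1+r) = 31.65.
Round up to a whole number of payments: n = 32.

32 payments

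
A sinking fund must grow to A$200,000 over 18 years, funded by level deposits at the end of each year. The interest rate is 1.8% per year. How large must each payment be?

Level ordinary annuity; solve FV = PMT × [((1+r)^n − 1)/r] for PMT.
Periodic rate r = 0.018 per year.
With n = 18: PMT = 200,000 / ([((1+r)^n − 1)/r]) = A$9,506.98

A$9,506.98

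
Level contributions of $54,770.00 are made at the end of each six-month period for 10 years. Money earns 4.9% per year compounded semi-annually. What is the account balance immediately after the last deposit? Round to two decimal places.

This is an ordinary annuity: 20 deposits of $54,770.00 at the end of each six-month period.
Periodic rate r = 0.049/2 per half-year; n is counted in half-years.
FV = PMT × [((1+r)^n − 1)/r] = 54,770 × [(1+r)^20 − 1] / r = $1,392,060.71

$1,392,060.71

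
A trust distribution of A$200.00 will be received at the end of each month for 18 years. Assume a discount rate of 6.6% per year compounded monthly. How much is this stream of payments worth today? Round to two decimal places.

This is an ordinary annuity: 216 payments of A$200.00 at the end of each month.
Periodic rate r = 0.066/12 per month; n is counted in months.
PV = PMT × [(1 − (1+r)^−n)/r] = 200 × [1 − (1+r)^−216] / r = A$25,242.76

A$25,242.76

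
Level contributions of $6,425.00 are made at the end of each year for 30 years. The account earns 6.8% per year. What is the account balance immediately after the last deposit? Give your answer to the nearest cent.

This is an ordinary annuity: 30 deposits of $6,425.00 at the end of each year.
Periodic rate r = 0.068 per year.
FV = PMT × [((1+r)^n − 1)/r] = 6,425 × [(1+r)^30 − 1] / r = $585,503.57

$585,503.57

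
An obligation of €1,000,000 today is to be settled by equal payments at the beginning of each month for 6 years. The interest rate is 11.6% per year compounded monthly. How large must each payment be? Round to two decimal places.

€19,157.62

Level annuity due; solve PV = PMT × [(1 − (1+r)^−n)/r] × (1+r) for PMT.
Periodic rate r = 0.116/12 per month; n is counted in months.
With n = 72: PMT = 1,000,000 / ([(1 − (1+r)^−n)/r] × (1+r)) = €19,157.62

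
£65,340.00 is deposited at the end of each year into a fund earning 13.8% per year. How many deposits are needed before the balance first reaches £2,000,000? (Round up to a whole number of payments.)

13 payments

Periodic rate r = 0.138 per year.
Ordinary annuity FV: 2,000,000 = 65,340 × [((1+r)^n − 1)/r].
(1+r)^n = 1 + 2,000,000 × r / 65,340, so n = ln(1 + 2,000,000·r/65,340) / ln(1+r) = 12.79.
Round up to a whole number of payments: n = 13.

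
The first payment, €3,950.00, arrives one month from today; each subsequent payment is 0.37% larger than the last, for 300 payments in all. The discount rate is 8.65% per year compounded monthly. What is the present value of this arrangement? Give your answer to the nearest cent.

€730,632.99

Periodic rate r = 0.0865/12 per month; n is counted in months.
Growing ordinary annuity: PV = PMT₁ × [1 − ((1+g)/(1+r))^n] / (r − g) = 3,950 × [1 − ((1+0.0037)/(1+r))^300] / (r − 0.0037) = €730,632.99.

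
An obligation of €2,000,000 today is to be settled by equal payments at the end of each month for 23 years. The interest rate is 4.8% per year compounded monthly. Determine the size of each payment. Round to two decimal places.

Level ordinary annuity; solve PV = PMT × [(1 − (1+r)^−n)/r] for PMT.
Periodic rate r = 0.048/12 per month; n is counted in months.
With n = 276: PMT = 2,000,000 / ([(1 − (1+r)^−n)/r]) = €11,980.95

€11,980.95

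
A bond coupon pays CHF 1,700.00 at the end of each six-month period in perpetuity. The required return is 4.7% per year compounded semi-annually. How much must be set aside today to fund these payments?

CHF 72,340.43

Periodic rate r = 0.047/2 per half-year.
Level perpetuity: PV = PMT / r = 1,700 / (0.047/2) = CHF 72,340.43.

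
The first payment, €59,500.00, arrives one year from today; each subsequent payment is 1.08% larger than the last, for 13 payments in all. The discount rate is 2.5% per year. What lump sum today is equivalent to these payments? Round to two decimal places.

Periodic rate r = 0.025 per year.
Growing ordinary annuity: PV = PMT₁ × [1 − ((1+g)/(1+r))^n] / (r − g) = 59,500 × [1 − ((1+0.0108)/(1+r))^13] / (r − 0.0108) = €694,986.14.

€694,986.14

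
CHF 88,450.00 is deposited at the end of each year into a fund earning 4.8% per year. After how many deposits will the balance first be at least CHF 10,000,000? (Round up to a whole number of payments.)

Periodic rate r = 0.048 per year.
Ordinary annuity FV: 10,000,000 = 88,450 × [((1+r)^n − 1)/r].
(1+r)^n = 1 + 10,000,000 × r / 88,450, so n = ln(1 + 10,000,000·r/88,450) / ln(1+r) = 39.68.
Round up to a whole number of payments: n = 40.

40 payments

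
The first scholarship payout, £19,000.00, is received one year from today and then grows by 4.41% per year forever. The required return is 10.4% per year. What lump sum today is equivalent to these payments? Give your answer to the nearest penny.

£317,195.33

Periodic rate r = 0.104 per year.
Growing perpetuity (Gordon): PV = PMT₁ / (r − g) = 19,000 / (r − 0.0441) = £317,195.33.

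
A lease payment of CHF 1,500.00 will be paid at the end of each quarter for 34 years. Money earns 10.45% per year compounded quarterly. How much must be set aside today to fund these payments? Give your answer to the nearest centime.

This is an ordinary annuity: 136 payments of CHF 1,500.00 at the end of each quarter.
Periodic rate r = 0.1045/4 per quarter; n is counted in quarters.
PV = PMT × [(1 − (1+r)^−n)/r] = 1,500 × [1 − (1+r)^−136] / r = CHF 55,695.20

CHF 55,695.20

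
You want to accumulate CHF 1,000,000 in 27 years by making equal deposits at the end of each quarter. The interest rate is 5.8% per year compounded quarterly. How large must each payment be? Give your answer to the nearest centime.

Level ordinary annuity; solve FV = PMT × [((1+r)^n − 1)/r] for PMT.
Periodic rate r = 0.058/4 per quarter; n is counted in quarters.
With n = 108: PMT = 1,000,000 / ([((1+r)^n − 1)/r]) = CHF 3,883.31

CHF 3,883.31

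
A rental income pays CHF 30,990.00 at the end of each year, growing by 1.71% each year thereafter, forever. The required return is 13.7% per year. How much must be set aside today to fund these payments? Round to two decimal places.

CHF 258,465.39

Periodic rate r = 0.137 per year.
Growing perpetuity (Gordon): PV = PMT₁ / (r − g) = 30,990 / (r − 0.0171) = CHF 258,465.39.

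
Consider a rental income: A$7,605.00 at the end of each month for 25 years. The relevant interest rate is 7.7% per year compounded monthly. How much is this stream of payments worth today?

A$1,011,237.10

This is an ordinary annuity: 300 payments of A$7,605.00 at the end of each month.
Periodic rate r = 0.077/12 per month; n is counted in months.
PV = PMT × [(1 − (1+r)^−n)/r] = 7,605 × [1 − (1+r)^−300] / r = A$1,011,237.10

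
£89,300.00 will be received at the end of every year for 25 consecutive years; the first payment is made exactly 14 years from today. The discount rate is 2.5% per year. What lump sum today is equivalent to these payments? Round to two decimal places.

£1,193,531.83

Ordinary annuity of 25 payments, first payment at period 14.
Periodic rate r = 0.025 per year.
The ordinary-annuity PV formula values the stream one period before the first payment (period 13); discount that back 13 periods:
PV₀ = 89,300 × [1 − (1+r)^−25] / r × (1+r)^−13 = £1,193,531.83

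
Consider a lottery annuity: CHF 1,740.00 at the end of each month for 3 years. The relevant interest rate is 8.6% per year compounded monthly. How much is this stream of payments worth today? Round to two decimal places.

This is an ordinary annuity: 36 payments of CHF 1,740.00 at the end of each month.
Periodic rate r = 0.086/12 per month; n is counted in months.
PV = PMT × [(1 − (1+r)^−n)/r] = 1,740 × [1 − (1+r)^−36] / r = CHF 55,039.09

CHF 55,039.09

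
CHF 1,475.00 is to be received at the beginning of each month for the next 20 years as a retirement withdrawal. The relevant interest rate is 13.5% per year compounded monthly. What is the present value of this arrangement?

This is an annuity due: 240 payments of CHF 1,475.00 at the beginning of each month.
Periodic rate r = 0.135/12 per month; n is counted in months.
PV = PMT × [(1 − (1+r)^−n)/r] × (1+r) = 1,475 × [1 − (1+r)^−240] / r × (1+r) = CHF 123,540.25

CHF 123,540.25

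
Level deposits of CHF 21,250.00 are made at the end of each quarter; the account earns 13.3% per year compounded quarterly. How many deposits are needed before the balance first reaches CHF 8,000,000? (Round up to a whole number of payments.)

80 payments

Periodic rate r = 0.133/4 per quarter; n is counted in quarters.
Ordinary annuity FV: 8,000,000 = 21,250 × [((1+r)^n − 1)/r].
(1+r)^n = 1 + 8,000,000 × r / 21,250, so n = ln(1 + 8,000,000·r/21,250) / ln(1+r) = 79.61.
Round up to a whole number of payments: n = 80.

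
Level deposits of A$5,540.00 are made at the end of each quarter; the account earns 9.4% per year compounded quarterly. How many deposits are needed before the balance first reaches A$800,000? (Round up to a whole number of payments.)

64 payments

Periodic rate r = 0.094/4 per quarter; n is counted in quarters.
Ordinary annuity FV: 800,000 = 5,540 × [((1+r)^n − 1)/r].
(1+r)^n = 1 + 800,000 × r / 5,540, so n = ln(1 + 800,000·r/5,540) / ln(1+r) = 63.72.
Round up to a whole number of payments: n = 64.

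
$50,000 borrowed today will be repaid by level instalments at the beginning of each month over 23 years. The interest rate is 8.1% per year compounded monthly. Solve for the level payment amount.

$397.29

Level annuity due; solve PV = PMT × [(1 − (1+r)^−n)/r] × (1+r) for PMT.
Periodic rate r = 0.081/12 per month; n is counted in months.
With n = 276: PMT = 50,000 / ([(1 − (1+r)^−n)/r] × (1+r)) = $397.29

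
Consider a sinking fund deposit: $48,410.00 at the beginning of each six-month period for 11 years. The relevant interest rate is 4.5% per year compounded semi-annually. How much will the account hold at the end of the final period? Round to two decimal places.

$1,389,326.92

This is an annuity due: 22 deposits of $48,410.00 at the beginning of each six-month period.
Periodic rate r = 0.045/2 per half-year; n is counted in half-years.
FV = PMT × [((1+r)^n − 1)/r] × (1+r) = 48,410 × [(1+r)^22 − 1] / r × (1+r) = $1,389,326.92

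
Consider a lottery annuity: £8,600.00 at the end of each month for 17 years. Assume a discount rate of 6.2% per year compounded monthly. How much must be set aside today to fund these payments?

This is an ordinary annuity: 204 payments of £8,600.00 at the end of each month.
Periodic rate r = 0.062/12 per month; n is counted in months.
PV = PMT × [(1 − (1+r)^−n)/r] = 8,600 × [1 − (1+r)^−204] / r = £1,082,787.98

£1,082,787.98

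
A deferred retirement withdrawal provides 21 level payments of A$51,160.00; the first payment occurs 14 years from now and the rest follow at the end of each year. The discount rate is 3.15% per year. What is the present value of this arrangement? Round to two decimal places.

Ordinary annuity of 21 payments, first payment at period 14.
Periodic rate r = 0.0315 per year.
The ordinary-annuity PV formula values the stream one period before the first payment (period 13); discount that back 13 periods:
PV₀ = 51,160 × [1 − (1+r)^−21] / r × (1+r)^−13 = A$519,421.34

A$519,421.34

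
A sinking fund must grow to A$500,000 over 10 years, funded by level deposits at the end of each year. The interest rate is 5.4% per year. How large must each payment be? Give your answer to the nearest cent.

A$39,016.08

Level ordinary annuity; solve FV = PMT × [((1+r)^n − 1)/r] for PMT.
Periodic rate r = 0.054 per year.
With n = 10: PMT = 500,000 / ([((1+r)^n − 1)/r]) = A$39,016.08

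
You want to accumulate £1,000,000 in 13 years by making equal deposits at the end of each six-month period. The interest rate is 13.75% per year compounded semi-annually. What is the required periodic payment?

Level ordinary annuity; solve FV = PMT × [((1+r)^n − 1)/r] for PMT.
Periodic rate r = 0.1375/2 per half-year; n is counted in half-years.
With n = 26: PMT = 1,000,000 / ([((1+r)^n − 1)/r]) = £14,837.55

£14,837.55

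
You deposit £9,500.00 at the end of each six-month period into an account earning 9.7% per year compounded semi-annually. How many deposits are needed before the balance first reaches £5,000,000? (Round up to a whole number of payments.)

70 payments

Periodic rate r = 0.097/2 per half-year; n is counted in half-years.
Ordinary annuity FV: 5,000,000 = 9,500 × [((1+r)^n − 1)/r].
(1+r)^n = 1 + 5,000,000 × r / 9,500, so n = ln(1 + 5,000,000·r/9,500) / ln(1+r) = 69.22.
Round up to a whole number of payments: n = 70.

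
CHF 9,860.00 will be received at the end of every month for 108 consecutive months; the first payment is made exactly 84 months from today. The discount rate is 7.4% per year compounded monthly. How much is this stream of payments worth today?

CHF 465,729.05

Ordinary annuity of 108 payments, first payment at period 84.
Periodic rate r = 0.074/12 per month; n is counted in months.
The ordinary-annuity PV formula values the stream one period before the first payment (period 83); discount that back 83 periods:
PV₀ = 9,860 × [1 − (1+r)^−108] / r × (1+r)^−83 = CHF 465,729.05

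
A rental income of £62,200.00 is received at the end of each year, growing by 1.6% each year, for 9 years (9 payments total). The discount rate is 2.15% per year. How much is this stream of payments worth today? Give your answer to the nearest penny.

£536,362.08

Periodic rate r = 0.0215 per year.
Growing ordinary annuity: PV = PMT₁ × [1 − ((1+g)/(1+r))^n] / (r − g) = 62,200 × [1 − ((1+0.016)/(1+r))^9] / (r − 0.016) = £536,362.08.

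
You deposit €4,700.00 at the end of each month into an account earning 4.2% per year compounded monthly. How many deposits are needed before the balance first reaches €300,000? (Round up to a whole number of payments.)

58 payments

Periodic rate r = 0.042/12 per month; n is counted in months.
Ordinary annuity FV: 300,000 = 4,700 × [((1+r)^n − 1)/r].
(1+r)^n = 1 + 300,000 × r / 4,700, so n = ln(1 + 300,000·r/4,700) / ln(1+r) = 57.71.
Round up to a whole number of payments: n = 58.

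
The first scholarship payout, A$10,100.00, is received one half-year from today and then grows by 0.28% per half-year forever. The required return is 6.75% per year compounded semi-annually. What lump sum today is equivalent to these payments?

A$326,332.79

Periodic rate r = 0.0675/2 per half-year.
Growing perpetuity (Gordon): PV = PMT₁ / (r − g) = 10,100 / (r − 0.0028) = A$326,332.79.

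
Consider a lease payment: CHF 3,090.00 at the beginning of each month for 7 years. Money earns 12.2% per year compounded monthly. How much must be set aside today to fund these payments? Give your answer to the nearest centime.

This is an annuity due: 84 payments of CHF 3,090.00 at the beginning of each month.
Periodic rate r = 0.122/12 per month; n is counted in months.
PV = PMT × [(1 − (1+r)^−n)/r] × (1+r) = 3,090 × [1 − (1+r)^−84] / r × (1+r) = CHF 175,756.66

CHF 175,756.66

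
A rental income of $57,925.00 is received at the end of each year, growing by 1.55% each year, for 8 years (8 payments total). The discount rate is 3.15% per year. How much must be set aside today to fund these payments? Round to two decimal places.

$425,601.16

Periodic rate r = 0.0315 per year.
Growing ordinary annuity: PV = PMT₁ × [1 − ((1+g)/(1+r))^n] / (r − g) = 57,925 × [1 − ((1+0.0155)/(1+r))^8] / (r − 0.0155) = $425,601.16.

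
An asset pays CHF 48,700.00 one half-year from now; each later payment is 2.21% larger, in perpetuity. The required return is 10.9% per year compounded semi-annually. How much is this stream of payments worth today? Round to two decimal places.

CHF 1,503,086.42

Periodic rate r = 0.109/2 per half-year.
Growing perpetuity (Gordon): PV = PMT₁ / (r − g) = 48,700 / (r − 0.0221) = CHF 1,503,086.42.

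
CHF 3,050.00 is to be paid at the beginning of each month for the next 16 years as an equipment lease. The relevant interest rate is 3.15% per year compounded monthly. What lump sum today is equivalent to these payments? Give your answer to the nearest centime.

This is an annuity due: 192 payments of CHF 3,050.00 at the beginning of each month.
Periodic rate r = 0.0315/12 per month; n is counted in months.
PV = PMT × [(1 − (1+r)^−n)/r] × (1+r) = 3,050 × [1 − (1+r)^−192] / r × (1+r) = CHF 460,729.78

CHF 460,729.78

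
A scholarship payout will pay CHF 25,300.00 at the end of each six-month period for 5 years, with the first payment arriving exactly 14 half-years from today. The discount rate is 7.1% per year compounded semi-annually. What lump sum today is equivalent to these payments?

Ordinary annuity of 10 payments, first payment at period 14.
Periodic rate r = 0.071/2 per half-year; n is counted in half-years.
The ordinary-annuity PV formula values the stream one period before the first payment (period 13); discount that back 13 periods:
PV₀ = 25,300 × [1 − (1+r)^−10] / r × (1+r)^−13 = CHF 133,358.73

CHF 133,358.73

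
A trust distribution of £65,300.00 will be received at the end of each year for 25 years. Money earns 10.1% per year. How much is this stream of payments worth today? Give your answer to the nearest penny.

£588,202.39

This is an ordinary annuity: 25 payments of £65,300.00 at the end of each year.
Periodic rate r = 0.101 per year.
PV = PMT × [(1 − (1+r)^−n)/r] = 65,300 × [1 − (1+r)^−25] / r = £588,202.39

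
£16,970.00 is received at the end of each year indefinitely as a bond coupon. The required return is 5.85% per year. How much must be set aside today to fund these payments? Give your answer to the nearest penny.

£290,085.47

Periodic rate r = 0.0585 per year.
Level perpetuity: PV = PMT / r = 16,970 / (0.0585) = £290,085.47.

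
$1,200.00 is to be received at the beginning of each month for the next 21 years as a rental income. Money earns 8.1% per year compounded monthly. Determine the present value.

This is an annuity due: 252 payments of $1,200.00 at the beginning of each month.
Periodic rate r = 0.081/12 per month; n is counted in months.
PV = PMT × [(1 − (1+r)^−n)/r] × (1+r) = 1,200 × [1 − (1+r)^−252] / r × (1+r) = $146,126.95

$146,126.95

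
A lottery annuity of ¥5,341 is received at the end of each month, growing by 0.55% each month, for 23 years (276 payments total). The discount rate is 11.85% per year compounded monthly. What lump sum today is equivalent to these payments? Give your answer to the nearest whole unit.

Periodic rate r = 0.1185/12 per month; n is counted in months.
Growing ordinary annuity: PV = PMT₁ × [1 − ((1+g)/(1+r))^n] / (r − g) = 5,341 × [1 − ((1+0.0055)/(1+r))^276] / (r − 0.0055) = ¥852,473.

¥852,473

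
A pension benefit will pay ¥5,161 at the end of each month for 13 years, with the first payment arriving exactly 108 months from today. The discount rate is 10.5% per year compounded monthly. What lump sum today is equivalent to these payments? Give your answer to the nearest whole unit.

Ordinary annuity of 156 payments, first payment at period 108.
Periodic rate r = 0.105/12 per month; n is counted in months.
The ordinary-annuity PV formula values the stream one period before the first payment (period 107); discount that back 107 periods:
PV₀ = 5,161 × [1 − (1+r)^−156] / r × (1+r)^−107 = ¥172,557

¥172,557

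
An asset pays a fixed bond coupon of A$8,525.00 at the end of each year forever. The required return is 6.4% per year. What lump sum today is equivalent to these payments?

A$133,203.12

Periodic rate r = 0.064 per year.
Level perpetuity: PV = PMT / r = 8,525 / (0.064) = A$133,203.12.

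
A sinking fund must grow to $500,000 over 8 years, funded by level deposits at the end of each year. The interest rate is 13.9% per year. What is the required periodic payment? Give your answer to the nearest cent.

Level ordinary annuity; solve FV = PMT × [((1+r)^n − 1)/r] for PMT.
Periodic rate r = 0.139 per year.
With n = 8: PMT = 500,000 / ([((1+r)^n − 1)/r]) = $37,923.65

$37,923.65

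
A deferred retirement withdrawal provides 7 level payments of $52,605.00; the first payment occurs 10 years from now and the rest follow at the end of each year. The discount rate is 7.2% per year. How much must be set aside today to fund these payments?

Ordinary annuity of 7 payments, first payment at period 10.
Periodic rate r = 0.072 per year.
The ordinary-annuity PV formula values the stream one period before the first payment (period 9); discount that back 9 periods:
PV₀ = 52,605 × [1 − (1+r)^−7] / r × (1+r)^−9 = $150,585.47

$150,585.47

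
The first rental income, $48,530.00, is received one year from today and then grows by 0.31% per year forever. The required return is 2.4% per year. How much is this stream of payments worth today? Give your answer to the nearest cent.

Periodic rate r = 0.024 per year.
Growing perpetuity (Gordon): PV = PMT₁ / (r − g) = 48,530 / (r − 0.0031) = $2,322,009.57.

$2,322,009.57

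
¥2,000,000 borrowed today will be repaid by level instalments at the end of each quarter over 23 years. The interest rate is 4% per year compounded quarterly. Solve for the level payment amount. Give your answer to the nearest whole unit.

¥33,352

Level ordinary annuity; solve PV = PMT × [(1 − (1+r)^−n)/r] for PMT.
Periodic rate r = 0.04/4 per quarter; n is counted in quarters.
With n = 92: PMT = 2,000,000 / ([(1 − (1+r)^−n)/r]) = ¥33,352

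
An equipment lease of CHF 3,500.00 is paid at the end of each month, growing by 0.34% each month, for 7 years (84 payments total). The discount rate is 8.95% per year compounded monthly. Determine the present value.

Periodic rate r = 0.0895/12 per month; n is counted in months.
Growing ordinary annuity: PV = PMT₁ × [1 − ((1+g)/(1+r))^n] / (r − g) = 3,500 × [1 − ((1+0.0034)/(1+r))^84] / (r − 0.0034) = CHF 247,998.40.

CHF 247,998.40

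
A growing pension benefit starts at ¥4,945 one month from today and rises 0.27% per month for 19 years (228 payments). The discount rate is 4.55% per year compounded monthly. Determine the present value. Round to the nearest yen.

Periodic rate r = 0.0455/12 per month; n is counted in months.
Growing ordinary annuity: PV = PMT₁ × [1 − ((1+g)/(1+r))^n] / (r − g) = 4,945 × [1 − ((1+0.0027)/(1+r))^228] / (r − 0.0027) = ¥995,254.

¥995,254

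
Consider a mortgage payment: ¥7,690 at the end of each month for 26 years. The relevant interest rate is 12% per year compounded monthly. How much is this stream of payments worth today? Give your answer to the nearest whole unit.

¥734,513

This is an ordinary annuity: 312 payments of ¥7,690 at the end of each month.
Periodic rate r = 0.12/12 per month; n is counted in months.
PV = PMT × [(1 − (1+r)^−n)/r] = 7,690 × [1 − (1+r)^−312] / r = ¥734,513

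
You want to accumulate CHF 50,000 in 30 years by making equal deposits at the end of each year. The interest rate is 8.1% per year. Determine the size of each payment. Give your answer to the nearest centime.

CHF 433.34

Level ordinary annuity; solve FV = PMT × [((1+r)^n − 1)/r] for PMT.
Periodic rate r = 0.081 per year.
With n = 30: PMT = 50,000 / ([((1+r)^n − 1)/r]) = CHF 433.34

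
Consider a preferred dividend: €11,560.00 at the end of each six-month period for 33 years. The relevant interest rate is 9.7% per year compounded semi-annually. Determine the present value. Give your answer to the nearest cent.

This is an ordinary annuity: 66 payments of €11,560.00 at the end of each six-month period.
Periodic rate r = 0.097/2 per half-year; n is counted in half-years.
PV = PMT × [(1 − (1+r)^−n)/r] = 11,560 × [1 − (1+r)^−66] / r = €227,886.48

€227,886.48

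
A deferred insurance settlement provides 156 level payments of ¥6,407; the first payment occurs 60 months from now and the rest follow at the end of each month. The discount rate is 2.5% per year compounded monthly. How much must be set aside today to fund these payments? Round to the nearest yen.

¥754,062

Ordinary annuity of 156 payments, first payment at period 60.
Periodic rate r = 0.025/12 per month; n is counted in months.
The ordinary-annuity PV formula values the stream one period before the first payment (period 59); discount that back 59 periods:
PV₀ = 6,407 × [1 − (1+r)^−156] / r × (1+r)^−59 = ¥754,062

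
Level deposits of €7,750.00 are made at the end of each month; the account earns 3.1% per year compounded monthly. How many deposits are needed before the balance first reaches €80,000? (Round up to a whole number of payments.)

Periodic rate r = 0.031/12 per month; n is counted in months.
Ordinary annuity FV: 80,000 = 7,750 × [((1+r)^n − 1)/r].
(1+r)^n = 1 + 80,000 × r / 7,750, so n = ln(1 + 80,000·r/7,750) / ln(1+r) = 10.20.
Round up to a whole number of payments: n = 11.

11 payments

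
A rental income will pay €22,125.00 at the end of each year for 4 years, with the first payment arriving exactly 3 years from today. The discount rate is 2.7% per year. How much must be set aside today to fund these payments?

Ordinary annuity of 4 payments, first payment at period 3.
Periodic rate r = 0.027 per year.
The ordinary-annuity PV formula values the stream one period before the first payment (period 2); discount that back 2 periods:
PV₀ = 22,125 × [1 − (1+r)^−4] / r × (1+r)^−2 = €78,536.03

€78,536.03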